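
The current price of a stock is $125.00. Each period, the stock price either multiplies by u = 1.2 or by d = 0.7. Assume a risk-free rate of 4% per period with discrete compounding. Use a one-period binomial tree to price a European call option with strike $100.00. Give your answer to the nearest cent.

$32.69

Risk-neutral probability p = (1 + 0.04 − 0.7)/(1.2 − 0.7) = 0.3400/0.5000 = 0.6800
Terminal stock prices: S_u = 150, S_d = 87.5
Terminal payoffs (S − K): max(50, 0) = 50, max(-12.5, 0) = 0
Node 0 (S = 125): V_0 = 1/1.04·[0.6800·50.0000 + 0.3200·0.0000] = 32.6923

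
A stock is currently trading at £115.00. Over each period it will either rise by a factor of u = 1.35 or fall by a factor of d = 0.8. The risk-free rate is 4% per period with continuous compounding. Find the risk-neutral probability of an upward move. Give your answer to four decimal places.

p = 0.4378

Risk-neutral probability p = (e^0.04 − 0.8)/(1.35 − 0.8) = 0.2408/0.5500 = 0.4378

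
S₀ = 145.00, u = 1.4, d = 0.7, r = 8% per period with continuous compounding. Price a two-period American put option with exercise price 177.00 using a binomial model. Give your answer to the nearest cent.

Risk-neutral probability p = (e^0.08 − 0.7)/(1.4 − 0.7) = 0.3833/0.7000 = 0.5476
Terminal stock prices: S_uu = 284.2, S_ud = 142.1, S_dd = 71.05
Terminal payoffs (K − S): max(-107.2, 0) = 0, max(34.9, 0) = 34.9, max(106, 0) = 106
Node u (S = 203): continuation = e^(−0.08)·[0.5476·0.0000 + 0.4524·34.9000] = 14.5764; exercise value = 0.0000 ≤ continuation, so V_u = 14.5764
Node d (S = 101.5): continuation = e^(−0.08)·[0.5476·34.9000 + 0.4524·105.9500] = 61.8916; exercise value = 75.5000 > continuation, so V_d = 75.5000 (exercise)
Node 0 (S = 145): continuation = e^(−0.08)·[0.5476·14.5764 + 0.4524·75.5000] = 38.9011; exercise value = 32.0000 ≤ continuation, so V_0 = 38.9011

38.90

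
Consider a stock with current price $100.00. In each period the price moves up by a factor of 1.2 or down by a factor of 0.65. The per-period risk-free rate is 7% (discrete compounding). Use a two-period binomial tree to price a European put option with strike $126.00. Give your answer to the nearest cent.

Risk-neutral probability p = (1 + 0.07 − 0.65)/(1.2 − 0.65) = 0.4200/0.5500 = 0.7636
Terminal stock prices: S_uu = 144, S_ud = 78, S_dd = 42.25
Terminal payoffs (K − S): max(-18, 0) = 0, max(48, 0) = 48, max(83.75, 0) = 83.75
Node u (S = 120): V_u = 1/1.07·[0.7636·0.0000 + 0.2364·48.0000] = 10.6032
Node d (S = 65): V_d = 1/1.07·[0.7636·48.0000 + 0.2364·83.7500] = 52.7570
Node 0 (S = 100): V_0 = 1/1.07·[0.7636·10.6032 + 0.2364·52.7570] = 19.2214

$19.22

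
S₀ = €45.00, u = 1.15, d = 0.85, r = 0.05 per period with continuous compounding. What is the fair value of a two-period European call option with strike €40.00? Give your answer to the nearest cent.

Risk-neutral probability p = (e^0.05 − 0.85)/(1.15 − 0.85) = 0.2013/0.3000 = 0.6709
Terminal stock prices: S_uu = 59.51, S_ud = 43.99, S_dd = 32.51
Terminal payoffs (S − K): max(19.51, 0) = 19.51, max(3.987, 0) = 3.987, max(-7.488, 0) = 0
Node u (S = 51.75): V_u = e^(−0.05)·[0.6709·19.5125 + 0.3291·3.9875] = 13.7008
Node d (S = 38.25): V_d = e^(−0.05)·[0.6709·3.9875 + 0.3291·0.0000] = 2.5448
Node 0 (S = 45): V_0 = e^(−0.05)·[0.6709·13.7008 + 0.3291·2.5448] = 9.5403

€9.54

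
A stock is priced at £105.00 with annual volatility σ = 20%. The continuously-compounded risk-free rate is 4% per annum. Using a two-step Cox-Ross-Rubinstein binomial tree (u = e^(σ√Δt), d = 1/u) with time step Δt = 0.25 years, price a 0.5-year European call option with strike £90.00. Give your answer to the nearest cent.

£17.67

CRR parameters: u = e^(σ√Δt) = e^(0.2·√0.25) = 1.1052, d = 1/u = 0.9048
Per-period rate: rΔt = 0.04·0.25 = 0.01, so R = e^0.01 = 1.0101
Risk-neutral probability p = (e^0.01 − 0.9048)/(1.1052 − 0.9048) = 0.1052/0.2003 = 0.5252
Terminal stock prices: S_uu = 128.2, S_ud = 105, S_dd = 85.97
Terminal payoffs (S − K): max(38.25, 0) = 38.25, max(15, 0) = 15, max(-4.033, 0) = 0
Node u (S = 116): V_u = e^(−0.01)·[0.5252·38.2473 + 0.4748·15.0000] = 26.9385
Node d (S = 95.01): V_d = e^(−0.01)·[0.5252·15.0000 + 0.4748·0.0000] = 7.7994
Node 0 (S = 105): V_0 = e^(−0.01)·[0.5252·26.9385 + 0.4748·7.7994] = 17.6734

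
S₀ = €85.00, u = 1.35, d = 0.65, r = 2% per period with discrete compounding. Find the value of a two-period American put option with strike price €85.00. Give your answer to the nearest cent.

€16.24

Risk-neutral probability p = (1 + 0.02 − 0.65)/(1.35 − 0.65) = 0.3700/0.7000 = 0.5286
Terminal stock prices: S_uu = 154.9, S_ud = 74.59, S_dd = 35.91
Terminal payoffs (K − S): max(-69.91, 0) = 0, max(10.41, 0) = 10.41, max(49.09, 0) = 49.09
Node u (S = 114.8): continuation = 1/1.02·[0.5286·0.0000 + 0.4714·10.4125] = 4.8125; exercise value = 0.0000 ≤ continuation, so V_u = 4.8125
Node d (S = 55.25): continuation = 1/1.02·[0.5286·10.4125 + 0.4714·49.0875] = 28.0833; exercise value = 29.7500 > continuation, so V_d = 29.7500 (exercise)
Node 0 (S = 85): continuation = 1/1.02·[0.5286·4.8125 + 0.4714·29.7500] = 16.2439; exercise value = 0.0000 ≤ continuation, so V_0 = 16.2439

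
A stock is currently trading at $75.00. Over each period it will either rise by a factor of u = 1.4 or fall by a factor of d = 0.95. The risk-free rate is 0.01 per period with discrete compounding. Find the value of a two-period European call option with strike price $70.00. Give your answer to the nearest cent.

$8.08

Risk-neutral probability p = (1 + 0.01 − 0.95)/(1.4 − 0.95) = 0.0600/0.4500 = 0.1333
Terminal stock prices: S_uu = 147, S_ud = 99.75, S_dd = 67.69
Terminal payoffs (S − K): max(77, 0) = 77, max(29.75, 0) = 29.75, max(-2.312, 0) = 0
Node u (S = 105): V_u = 1/1.01·[0.1333·77.0000 + 0.8667·29.7500] = 35.6931
Node d (S = 71.25): V_d = 1/1.01·[0.1333·29.7500 + 0.8667·0.0000] = 3.9274
Node 0 (S = 75): V_0 = 1/1.01·[0.1333·35.6931 + 0.8667·3.9274] = 8.0820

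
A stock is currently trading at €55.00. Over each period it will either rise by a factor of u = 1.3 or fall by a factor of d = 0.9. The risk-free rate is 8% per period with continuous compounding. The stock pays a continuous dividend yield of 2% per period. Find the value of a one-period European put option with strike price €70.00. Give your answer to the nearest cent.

€11.27

Per-period risk-free factor R = e^0.08 = 1.0833; dividend-adjusted growth = e^(0.08−0.02) = 1.0618.
Risk-neutral probability p = (1.0618 − 0.9)/(1.3 − 0.9) = 0.1618/0.4000 = 0.4046
Terminal stock prices: S_u = 71.5, S_d = 49.5
Terminal payoffs (K − S): max(-1.5, 0) = 0, max(20.5, 0) = 20.5
Node 0 (S = 55): V_0 = e^(−0.08)·[0.4046·0.0000 + 0.5954·20.5000] = 11.2674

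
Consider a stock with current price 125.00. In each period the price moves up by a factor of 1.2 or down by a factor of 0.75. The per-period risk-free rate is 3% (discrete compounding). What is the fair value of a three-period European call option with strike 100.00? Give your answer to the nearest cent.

Risk-neutral probability p = (1 + 0.03 − 0.75)/(1.2 − 0.75) = 0.2800/0.4500 = 0.6222
Terminal stock prices: S_uuu = 216, S_uud = 135, S_udd = 84.38, S_ddd = 52.73
Terminal payoffs (S − K): max(116, 0) = 116, max(35, 0) = 35, max(-15.62, 0) = 0, max(-47.27, 0) = 0
Node uu (S = 180): V_uu = 1/1.03·[0.6222·116.0000 + 0.3778·35.0000] = 82.9126
Node ud (S = 112.5): V_ud = 1/1.03·[0.6222·35.0000 + 0.3778·0.0000] = 21.1435
Node dd (S = 70.31): V_dd = 1/1.03·[0.6222·0.0000 + 0.3778·0.0000] = 0.0000
Node u (S = 150): V_u = 1/1.03·[0.6222·82.9126 + 0.3778·21.1435] = 57.8423
Node d (S = 93.75): V_d = 1/1.03·[0.6222·21.1435 + 0.3778·0.0000] = 12.7728
Node 0 (S = 125): V_0 = 1/1.03·[0.6222·57.8423 + 0.3778·12.7728] = 39.6272

39.63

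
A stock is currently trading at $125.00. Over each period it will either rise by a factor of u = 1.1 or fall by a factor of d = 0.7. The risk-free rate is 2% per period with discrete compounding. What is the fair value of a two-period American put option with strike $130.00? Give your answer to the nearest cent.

$13.52

Risk-neutral probability p = (1 + 0.02 − 0.7)/(1.1 − 0.7) = 0.3200/0.4000 = 0.8000
Terminal stock prices: S_uu = 151.3, S_ud = 96.25, S_dd = 61.25
Terminal payoffs (K − S): max(-21.25, 0) = 0, max(33.75, 0) = 33.75, max(68.75, 0) = 68.75
Node u (S = 137.5): continuation = 1/1.02·[0.8000·0.0000 + 0.2000·33.7500] = 6.6176; exercise value = 0.0000 ≤ continuation, so V_u = 6.6176
Node d (S = 87.5): continuation = 1/1.02·[0.8000·33.7500 + 0.2000·68.7500] = 39.9510; exercise value = 42.5000 > continuation, so V_d = 42.5000 (exercise)
Node 0 (S = 125): continuation = 1/1.02·[0.8000·6.6176 + 0.2000·42.5000] = 13.5236; exercise value = 5.0000 ≤ continuation, so V_0 = 13.5236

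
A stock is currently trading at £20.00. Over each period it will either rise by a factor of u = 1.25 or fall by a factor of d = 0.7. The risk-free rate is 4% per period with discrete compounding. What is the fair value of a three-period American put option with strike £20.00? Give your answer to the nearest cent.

Risk-neutral probability p = (1 + 0.04 − 0.7)/(1.25 − 0.7) = 0.3400/0.5500 = 0.6182
Terminal stock prices: S_uuu = 39.06, S_uud = 21.88, S_udd = 12.25, S_ddd = 6.86
Terminal payoffs (K − S): max(-19.06, 0) = 0, max(-1.875, 0) = 0, max(7.75, 0) = 7.75, max(13.14, 0) = 13.14
Node uu (S = 31.25): continuation = 1/1.04·[0.6182·0.0000 + 0.3818·0.0000] = 0.0000; exercise value = 0.0000 ≤ continuation, so V_uu = 0.0000
Node ud (S = 17.5): continuation = 1/1.04·[0.6182·0.0000 + 0.3818·7.7500] = 2.8453; exercise value = 2.5000 ≤ continuation, so V_ud = 2.8453
Node dd (S = 9.8): continuation = 1/1.04·[0.6182·7.7500 + 0.3818·13.1400] = 9.4308; exercise value = 10.2000 > continuation, so V_dd = 10.2000 (exercise)
Node u (S = 25): continuation = 1/1.04·[0.6182·0.0000 + 0.3818·2.8453] = 1.0446; exercise value = 0.0000 ≤ continuation, so V_u = 1.0446
Node d (S = 14): continuation = 1/1.04·[0.6182·2.8453 + 0.3818·10.2000] = 5.4360; exercise value = 6.0000 > continuation, so V_d = 6.0000 (exercise)
Node 0 (S = 20): continuation = 1/1.04·[0.6182·1.0446 + 0.3818·6.0000] = 2.8237; exercise value = 0.0000 ≤ continuation, so V_0 = 2.8237

£2.82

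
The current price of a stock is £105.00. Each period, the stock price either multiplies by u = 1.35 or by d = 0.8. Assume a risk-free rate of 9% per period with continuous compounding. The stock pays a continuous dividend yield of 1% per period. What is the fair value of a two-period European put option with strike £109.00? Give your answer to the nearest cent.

Per-period risk-free factor R = e^0.09 = 1.0942; dividend-adjusted growth = e^(0.09−0.01) = 1.0833.
Risk-neutral probability p = (1.0833 − 0.8)/(1.35 − 0.8) = 0.2833/0.5500 = 0.5151
Terminal stock prices: S_uu = 191.4, S_ud = 113.4, S_dd = 67.2
Terminal payoffs (K − S): max(-82.36, 0) = 0, max(-4.4, 0) = 0, max(41.8, 0) = 41.8
Node u (S = 141.8): V_u = e^(−0.09)·[0.5151·0.0000 + 0.4849·0.0000] = 0.0000
Node d (S = 84): V_d = e^(−0.09)·[0.5151·0.0000 + 0.4849·41.8000] = 18.5256
Node 0 (S = 105): V_0 = e^(−0.09)·[0.5151·0.0000 + 0.4849·18.5256] = 8.2104

£8.21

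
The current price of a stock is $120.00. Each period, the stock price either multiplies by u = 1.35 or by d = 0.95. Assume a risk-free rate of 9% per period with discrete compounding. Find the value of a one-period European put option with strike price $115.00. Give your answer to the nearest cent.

$0.60

Risk-neutral probability p = (1 + 0.09 − 0.95)/(1.35 − 0.95) = 0.1400/0.4000 = 0.3500
Terminal stock prices: S_u = 162, S_d = 114
Terminal payoffs (K − S): max(-47, 0) = 0, max(1, 0) = 1
Node 0 (S = 120): V_0 = 1/1.09·[0.3500·0.0000 + 0.6500·1.0000] = 0.5963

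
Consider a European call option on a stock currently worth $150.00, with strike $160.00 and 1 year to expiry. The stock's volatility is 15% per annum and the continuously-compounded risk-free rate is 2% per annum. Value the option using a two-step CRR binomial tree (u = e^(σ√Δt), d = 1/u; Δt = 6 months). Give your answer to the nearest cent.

$6.77

CRR parameters: u = e^(σ√Δt) = e^(0.15·√0.5) = 1.1119, d = 1/u = 0.8994
Per-period rate: rΔt = 0.02·0.5 = 0.01, so R = e^0.01 = 1.0101
Risk-neutral probability p = (e^0.01 − 0.8994)/(1.1119 − 0.8994) = 0.1107/0.2125 = 0.5208
Terminal stock prices: S_uu = 185.4, S_ud = 150, S_dd = 121.3
Terminal payoffs (S − K): max(25.45, 0) = 25.45, max(-10, 0) = 0, max(-38.67, 0) = 0
Node u (S = 166.8): V_u = e^(−0.01)·[0.5208·25.4467 + 0.4792·0.0000] = 13.1207
Node d (S = 134.9): V_d = e^(−0.01)·[0.5208·0.0000 + 0.4792·0.0000] = 0.0000
Node 0 (S = 150): V_0 = e^(−0.01)·[0.5208·13.1207 + 0.4792·0.0000] = 6.7652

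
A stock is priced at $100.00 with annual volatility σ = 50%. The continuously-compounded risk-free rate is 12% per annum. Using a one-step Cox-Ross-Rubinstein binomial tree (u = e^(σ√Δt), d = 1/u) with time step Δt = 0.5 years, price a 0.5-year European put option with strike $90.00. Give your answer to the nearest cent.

$9.35

CRR parameters: u = e^(σ√Δt) = e^(0.5·√0.5) = 1.4241, d = 1/u = 0.7022
Per-period rate: rΔt = 0.12·0.5 = 0.06, so R = e^0.06 = 1.0618
Risk-neutral probability p = (e^0.06 − 0.7022)/(1.4241 − 0.7022) = 0.3596/0.7219 = 0.4982
Terminal stock prices: S_u = 142.4, S_d = 70.22
Terminal payoffs (K − S): max(-52.41, 0) = 0, max(19.78, 0) = 19.78
Node 0 (S = 100): V_0 = e^(−0.06)·[0.4982·0.0000 + 0.5018·19.7811] = 9.3486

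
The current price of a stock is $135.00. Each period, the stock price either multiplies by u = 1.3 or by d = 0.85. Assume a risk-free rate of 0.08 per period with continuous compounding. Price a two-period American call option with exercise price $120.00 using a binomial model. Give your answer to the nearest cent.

$37.18

Risk-neutral probability p = (e^0.08 − 0.85)/(1.3 − 0.85) = 0.2333/0.4500 = 0.5184
Terminal stock prices: S_uu = 228.2, S_ud = 149.2, S_dd = 97.54
Terminal payoffs (S − K): max(108.2, 0) = 108.2, max(29.17, 0) = 29.17, max(-22.46, 0) = 0
Node u (S = 175.5): continuation = e^(−0.08)·[0.5184·108.1500 + 0.4816·29.1750] = 64.7260; exercise value = 55.5000 ≤ continuation, so V_u = 64.7260
Node d (S = 114.8): continuation = e^(−0.08)·[0.5184·29.1750 + 0.4816·0.0000] = 13.9619; exercise value = 0.0000 ≤ continuation, so V_d = 13.9619
Node 0 (S = 135): continuation = e^(−0.08)·[0.5184·64.7260 + 0.4816·13.9619] = 37.1821; exercise value = 15.0000 ≤ continuation, so V_0 = 37.1821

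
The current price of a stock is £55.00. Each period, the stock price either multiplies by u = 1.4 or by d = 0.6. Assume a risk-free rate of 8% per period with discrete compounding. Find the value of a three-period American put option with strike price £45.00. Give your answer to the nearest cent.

Risk-neutral probability p = (1 + 0.08 − 0.6)/(1.4 − 0.6) = 0.4800/0.8000 = 0.6000
Terminal stock prices: S_uuu = 150.9, S_uud = 64.68, S_udd = 27.72, S_ddd = 11.88
Terminal payoffs (K − S): max(-105.9, 0) = 0, max(-19.68, 0) = 0, max(17.28, 0) = 17.28, max(33.12, 0) = 33.12
Node uu (S = 107.8): continuation = 1/1.08·[0.6000·0.0000 + 0.4000·0.0000] = 0.0000; exercise value = 0.0000 ≤ continuation, so V_uu = 0.0000
Node ud (S = 46.2): continuation = 1/1.08·[0.6000·0.0000 + 0.4000·17.2800] = 6.4000; exercise value = 0.0000 ≤ continuation, so V_ud = 6.4000
Node dd (S = 19.8): continuation = 1/1.08·[0.6000·17.2800 + 0.4000·33.1200] = 21.8667; exercise value = 25.2000 > continuation, so V_dd = 25.2000 (exercise)
Node u (S = 77): continuation = 1/1.08·[0.6000·0.0000 + 0.4000·6.4000] = 2.3704; exercise value = 0.0000 ≤ continuation, so V_u = 2.3704
Node d (S = 33): continuation = 1/1.08·[0.6000·6.4000 + 0.4000·25.2000] = 12.8889; exercise value = 12.0000 ≤ continuation, so V_d = 12.8889
Node 0 (S = 55): continuation = 1/1.08·[0.6000·2.3704 + 0.4000·12.8889] = 6.0905; exercise value = 0.0000 ≤ continuation, so V_0 = 6.0905

£6.09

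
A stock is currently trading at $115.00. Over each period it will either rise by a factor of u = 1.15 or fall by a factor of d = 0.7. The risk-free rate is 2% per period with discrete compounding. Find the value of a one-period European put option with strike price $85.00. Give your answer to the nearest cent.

Risk-neutral probability p = (1 + 0.02 − 0.7)/(1.15 − 0.7) = 0.3200/0.4500 = 0.7111
Terminal stock prices: S_u = 132.2, S_d = 80.5
Terminal payoffs (K − S): max(-47.25, 0) = 0, max(4.5, 0) = 4.5
Node 0 (S = 115): V_0 = 1/1.02·[0.7111·0.0000 + 0.2889·4.5000] = 1.2745

$1.27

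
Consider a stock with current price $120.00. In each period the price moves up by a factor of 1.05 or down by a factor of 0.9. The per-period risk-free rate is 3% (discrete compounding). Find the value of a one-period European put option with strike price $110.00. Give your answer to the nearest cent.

Risk-neutral probability p = (1 + 0.03 − 0.9)/(1.05 − 0.9) = 0.1300/0.1500 = 0.8667
Terminal stock prices: S_u = 126, S_d = 108
Terminal payoffs (K − S): max(-16, 0) = 0, max(2, 0) = 2
Node 0 (S = 120): V_0 = 1/1.03·[0.8667·0.0000 + 0.1333·2.0000] = 0.2589

$0.26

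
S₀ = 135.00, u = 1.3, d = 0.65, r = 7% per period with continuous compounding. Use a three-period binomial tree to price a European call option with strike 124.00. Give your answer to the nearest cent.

Risk-neutral probability p = (e^0.07 − 0.65)/(1.3 − 0.65) = 0.4225/0.6500 = 0.6500
Terminal stock prices: S_uuu = 296.6, S_uud = 148.3, S_udd = 74.15, S_ddd = 37.07
Terminal payoffs (S − K): max(172.6, 0) = 172.6, max(24.3, 0) = 24.3, max(-49.85, 0) = 0, max(-86.93, 0) = 0
Node uu (S = 228.2): V_uu = e^(−0.07)·[0.6500·172.5950 + 0.3500·24.2975] = 112.5332
Node ud (S = 114.1): V_ud = e^(−0.07)·[0.6500·24.2975 + 0.3500·0.0000] = 14.7259
Node dd (S = 57.04): V_dd = e^(−0.07)·[0.6500·0.0000 + 0.3500·0.0000] = 0.0000
Node u (S = 175.5): V_u = e^(−0.07)·[0.6500·112.5332 + 0.3500·14.7259] = 73.0082
Node d (S = 87.75): V_d = e^(−0.07)·[0.6500·14.7259 + 0.3500·0.0000] = 8.9249
Node 0 (S = 135): V_0 = e^(−0.07)·[0.6500·73.0082 + 0.3500·8.9249] = 47.1603

47.16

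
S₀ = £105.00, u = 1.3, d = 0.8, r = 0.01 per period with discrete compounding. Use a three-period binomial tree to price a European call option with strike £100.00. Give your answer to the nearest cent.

£21.90

Risk-neutral probability p = (1 + 0.01 − 0.8)/(1.3 − 0.8) = 0.2100/0.5000 = 0.4200
Terminal stock prices: S_uuu = 230.7, S_uud = 142, S_udd = 87.36, S_ddd = 53.76
Terminal payoffs (S − K): max(130.7, 0) = 130.7, max(41.96, 0) = 41.96, max(-12.64, 0) = 0, max(-46.24, 0) = 0
Node uu (S = 177.5): V_uu = 1/1.01·[0.4200·130.6850 + 0.5800·41.9600] = 78.4401
Node ud (S = 109.2): V_ud = 1/1.01·[0.4200·41.9600 + 0.5800·0.0000] = 17.4487
Node dd (S = 67.2): V_dd = 1/1.01·[0.4200·0.0000 + 0.5800·0.0000] = 0.0000
Node u (S = 136.5): V_u = 1/1.01·[0.4200·78.4401 + 0.5800·17.4487] = 42.6387
Node d (S = 84): V_d = 1/1.01·[0.4200·17.4487 + 0.5800·0.0000] = 7.2559
Node 0 (S = 105): V_0 = 1/1.01·[0.4200·42.6387 + 0.5800·7.2559] = 21.8977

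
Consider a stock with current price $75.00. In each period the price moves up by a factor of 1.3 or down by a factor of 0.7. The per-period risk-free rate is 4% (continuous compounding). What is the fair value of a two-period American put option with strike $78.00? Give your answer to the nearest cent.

$12.79

Risk-neutral probability p = (e^0.04 − 0.7)/(1.3 − 0.7) = 0.3408/0.6000 = 0.5680
Terminal stock prices: S_uu = 126.8, S_ud = 68.25, S_dd = 36.75
Terminal payoffs (K − S): max(-48.75, 0) = 0, max(9.75, 0) = 9.75, max(41.25, 0) = 41.25
Node u (S = 97.5): continuation = e^(−0.04)·[0.5680·0.0000 + 0.4320·9.7500] = 4.0467; exercise value = 0.0000 ≤ continuation, so V_u = 4.0467
Node d (S = 52.5): continuation = e^(−0.04)·[0.5680·9.7500 + 0.4320·41.2500] = 22.4416; exercise value = 25.5000 > continuation, so V_d = 25.5000 (exercise)
Node 0 (S = 75): continuation = e^(−0.04)·[0.5680·4.0467 + 0.4320·25.5000] = 12.7921; exercise value = 3.0000 ≤ continuation, so V_0 = 12.7921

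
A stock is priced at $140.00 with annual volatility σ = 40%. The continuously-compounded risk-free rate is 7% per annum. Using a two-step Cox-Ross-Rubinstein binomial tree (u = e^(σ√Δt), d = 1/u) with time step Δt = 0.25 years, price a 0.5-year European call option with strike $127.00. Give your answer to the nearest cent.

CRR parameters: u = e^(σ√Δt) = e^(0.4·√0.25) = 1.2214, d = 1/u = 0.8187
Per-period rate: rΔt = 0.07·0.25 = 0.0175, so R = e^0.0175 = 1.0177
Risk-neutral probability p = (e^0.0175 − 0.8187)/(1.2214 − 0.8187) = 0.1989/0.4027 = 0.4940
Terminal stock prices: S_uu = 208.9, S_ud = 140, S_dd = 93.84
Terminal payoffs (S − K): max(81.86, 0) = 81.86, max(13, 0) = 13, max(-33.16, 0) = 0
Node u (S = 171): V_u = e^(−0.0175)·[0.4940·81.8555 + 0.5060·13.0000] = 46.1996
Node d (S = 114.6): V_d = e^(−0.0175)·[0.4940·13.0000 + 0.5060·0.0000] = 6.3107
Node 0 (S = 140): V_0 = e^(−0.0175)·[0.4940·46.1996 + 0.5060·6.3107] = 25.5648

$25.56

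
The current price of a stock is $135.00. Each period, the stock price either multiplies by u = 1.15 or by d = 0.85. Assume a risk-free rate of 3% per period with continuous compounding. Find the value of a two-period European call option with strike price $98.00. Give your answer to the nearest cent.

Risk-neutral probability p = (e^0.03 − 0.85)/(1.15 − 0.85) = 0.1805/0.3000 = 0.6015
Terminal stock prices: S_uu = 178.5, S_ud = 132, S_dd = 97.54
Terminal payoffs (S − K): max(80.54, 0) = 80.54, max(33.96, 0) = 33.96, max(-0.4625, 0) = 0
Node u (S = 155.2): V_u = e^(−0.03)·[0.6015·80.5375 + 0.3985·33.9625] = 60.1463
Node d (S = 114.8): V_d = e^(−0.03)·[0.6015·33.9625 + 0.3985·0.0000] = 19.8252
Node 0 (S = 135): V_0 = e^(−0.03)·[0.6015·60.1463 + 0.3985·19.8252] = 42.7762

$42.78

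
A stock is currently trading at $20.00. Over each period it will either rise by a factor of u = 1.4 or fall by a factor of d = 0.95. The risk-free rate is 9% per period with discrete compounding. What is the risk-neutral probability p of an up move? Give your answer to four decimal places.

Risk-neutral probability p = (1 + 0.09 − 0.95)/(1.4 − 0.95) = 0.1400/0.4500 = 0.3111

p = 0.3111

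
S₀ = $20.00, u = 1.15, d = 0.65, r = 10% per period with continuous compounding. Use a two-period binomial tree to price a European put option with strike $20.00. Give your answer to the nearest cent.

$0.75

Risk-neutral probability p = (e^0.1 − 0.65)/(1.15 − 0.65) = 0.4552/0.5000 = 0.9103
Terminal stock prices: S_uu = 26.45, S_ud = 14.95, S_dd = 8.45
Terminal payoffs (K − S): max(-6.45, 0) = 0, max(5.05, 0) = 5.05, max(11.55, 0) = 11.55
Node u (S = 23): V_u = e^(−0.1)·[0.9103·0.0000 + 0.0897·5.0500] = 0.4097
Node d (S = 13): V_d = e^(−0.1)·[0.9103·5.0500 + 0.0897·11.5500] = 5.0967
Node 0 (S = 20): V_0 = e^(−0.1)·[0.9103·0.4097 + 0.0897·5.0967] = 0.7509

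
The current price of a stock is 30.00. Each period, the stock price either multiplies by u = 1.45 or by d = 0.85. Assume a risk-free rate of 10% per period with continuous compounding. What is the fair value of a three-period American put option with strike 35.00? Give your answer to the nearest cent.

5.31

Risk-neutral probability p = (e^0.1 − 0.85)/(1.45 − 0.85) = 0.2552/0.6000 = 0.4253
Terminal stock prices: S_uuu = 91.46, S_uud = 53.61, S_udd = 31.43, S_ddd = 18.42
Terminal payoffs (K − S): max(-56.46, 0) = 0, max(-18.61, 0) = 0, max(3.571, 0) = 3.571, max(16.58, 0) = 16.58
Node uu (S = 63.08): continuation = e^(−0.1)·[0.4253·0.0000 + 0.5747·0.0000] = 0.0000; exercise value = 0.0000 ≤ continuation, so V_uu = 0.0000
Node ud (S = 36.98): continuation = e^(−0.1)·[0.4253·0.0000 + 0.5747·3.5713] = 1.8571; exercise value = 0.0000 ≤ continuation, so V_ud = 1.8571
Node dd (S = 21.67): continuation = e^(−0.1)·[0.4253·3.5713 + 0.5747·16.5763] = 9.9943; exercise value = 13.3250 > continuation, so V_dd = 13.3250 (exercise)
Node u (S = 43.5): continuation = e^(−0.1)·[0.4253·0.0000 + 0.5747·1.8571] = 0.9658; exercise value = 0.0000 ≤ continuation, so V_u = 0.9658
Node d (S = 25.5): continuation = e^(−0.1)·[0.4253·1.8571 + 0.5747·13.3250] = 7.6440; exercise value = 9.5000 > continuation, so V_d = 9.5000 (exercise)
Node 0 (S = 30): continuation = e^(−0.1)·[0.4253·0.9658 + 0.5747·9.5000] = 5.3119; exercise value = 5.0000 ≤ continuation, so V_0 = 5.3119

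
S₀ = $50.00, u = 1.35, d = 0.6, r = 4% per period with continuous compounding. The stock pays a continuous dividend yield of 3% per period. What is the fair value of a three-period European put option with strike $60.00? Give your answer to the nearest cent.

Per-period risk-free factor R = e^0.04 = 1.0408; dividend-adjusted growth = e^(0.04−0.03) = 1.0101.
Risk-neutral probability p = (1.0101 − 0.6)/(1.35 − 0.6) = 0.4101/0.7500 = 0.5467
Terminal stock prices: S_uuu = 123, S_uud = 54.68, S_udd = 24.3, S_ddd = 10.8
Terminal payoffs (K − S): max(-63.02, 0) = 0, max(5.325, 0) = 5.325, max(35.7, 0) = 35.7, max(49.2, 0) = 49.2
Node uu (S = 91.13): V_uu = e^(−0.04)·[0.5467·0.0000 + 0.4533·5.3250] = 2.3190
Node ud (S = 40.5): V_ud = e^(−0.04)·[0.5467·5.3250 + 0.4533·35.7000] = 18.3443
Node dd (S = 18): V_dd = e^(−0.04)·[0.5467·35.7000 + 0.4533·49.2000] = 40.1793
Node u (S = 67.5): V_u = e^(−0.04)·[0.5467·2.3190 + 0.4533·18.3443] = 9.2070
Node d (S = 30): V_d = e^(−0.04)·[0.5467·18.3443 + 0.4533·40.1793] = 27.1340
Node 0 (S = 50): V_0 = e^(−0.04)·[0.5467·9.2070 + 0.4533·27.1340] = 16.6531

$16.65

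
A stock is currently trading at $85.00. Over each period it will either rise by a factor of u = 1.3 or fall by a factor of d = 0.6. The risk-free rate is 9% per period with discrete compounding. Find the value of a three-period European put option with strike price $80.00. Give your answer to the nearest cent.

Risk-neutral probability p = (1 + 0.09 − 0.6)/(1.3 − 0.6) = 0.4900/0.7000 = 0.7000
Terminal stock prices: S_uuu = 186.7, S_uud = 86.19, S_udd = 39.78, S_ddd = 18.36
Terminal payoffs (K − S): max(-106.7, 0) = 0, max(-6.19, 0) = 0, max(40.22, 0) = 40.22, max(61.64, 0) = 61.64
Node uu (S = 143.7): V_uu = 1/1.09·[0.7000·0.0000 + 0.3000·0.0000] = 0.0000
Node ud (S = 66.3): V_ud = 1/1.09·[0.7000·0.0000 + 0.3000·40.2200] = 11.0697
Node dd (S = 30.6): V_dd = 1/1.09·[0.7000·40.2200 + 0.3000·61.6400] = 42.7945
Node u (S = 110.5): V_u = 1/1.09·[0.7000·0.0000 + 0.3000·11.0697] = 3.0467
Node d (S = 51): V_d = 1/1.09·[0.7000·11.0697 + 0.3000·42.7945] = 18.8873
Node 0 (S = 85): V_0 = 1/1.09·[0.7000·3.0467 + 0.3000·18.8873] = 7.1549

$7.15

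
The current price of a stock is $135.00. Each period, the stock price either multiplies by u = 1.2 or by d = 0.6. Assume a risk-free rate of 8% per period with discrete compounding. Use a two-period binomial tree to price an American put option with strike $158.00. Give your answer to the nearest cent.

Risk-neutral probability p = (1 + 0.08 − 0.6)/(1.2 − 0.6) = 0.4800/0.6000 = 0.8000
Terminal stock prices: S_uu = 194.4, S_ud = 97.2, S_dd = 48.6
Terminal payoffs (K − S): max(-36.4, 0) = 0, max(60.8, 0) = 60.8, max(109.4, 0) = 109.4
Node u (S = 162): continuation = 1/1.08·[0.8000·0.0000 + 0.2000·60.8000] = 11.2593; exercise value = 0.0000 ≤ continuation, so V_u = 11.2593
Node d (S = 81): continuation = 1/1.08·[0.8000·60.8000 + 0.2000·109.4000] = 65.2963; exercise value = 77.0000 > continuation, so V_d = 77.0000 (exercise)
Node 0 (S = 135): continuation = 1/1.08·[0.8000·11.2593 + 0.2000·77.0000] = 22.5995; exercise value = 23.0000 > continuation, so V_0 = 23.0000 (exercise)

$23.00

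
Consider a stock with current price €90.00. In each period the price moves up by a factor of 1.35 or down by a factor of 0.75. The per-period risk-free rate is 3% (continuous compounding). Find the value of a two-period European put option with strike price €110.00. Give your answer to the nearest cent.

€24.71

Risk-neutral probability p = (e^0.03 − 0.75)/(1.35 − 0.75) = 0.2805/0.6000 = 0.4674
Terminal stock prices: S_uu = 164, S_ud = 91.13, S_dd = 50.62
Terminal payoffs (K − S): max(-54.03, 0) = 0, max(18.87, 0) = 18.87, max(59.38, 0) = 59.38
Node u (S = 121.5): V_u = e^(−0.03)·[0.4674·0.0000 + 0.5326·18.8750] = 9.7553
Node d (S = 67.5): V_d = e^(−0.03)·[0.4674·18.8750 + 0.5326·59.3750] = 39.2490
Node 0 (S = 90): V_0 = e^(−0.03)·[0.4674·9.7553 + 0.5326·39.2490] = 24.7104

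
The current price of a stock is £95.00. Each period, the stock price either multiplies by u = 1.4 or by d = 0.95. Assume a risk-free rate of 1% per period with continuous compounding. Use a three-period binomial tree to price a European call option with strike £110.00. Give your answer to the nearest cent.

£6.28

Risk-neutral probability p = (e^0.01 − 0.95)/(1.4 − 0.95) = 0.0601/0.4500 = 0.1334
Terminal stock prices: S_uuu = 260.7, S_uud = 176.9, S_udd = 120, S_ddd = 81.45
Terminal payoffs (S − K): max(150.7, 0) = 150.7, max(66.89, 0) = 66.89, max(10.03, 0) = 10.03, max(-28.55, 0) = 0
Node uu (S = 186.2): V_uu = e^(−0.01)·[0.1334·150.6800 + 0.8666·66.8900] = 77.2945
Node ud (S = 126.3): V_ud = e^(−0.01)·[0.1334·66.8900 + 0.8666·10.0325] = 17.4445
Node dd (S = 85.74): V_dd = e^(−0.01)·[0.1334·10.0325 + 0.8666·0.0000] = 1.3255
Node u (S = 133): V_u = e^(−0.01)·[0.1334·77.2945 + 0.8666·17.4445] = 25.1781
Node d (S = 90.25): V_d = e^(−0.01)·[0.1334·17.4445 + 0.8666·1.3255] = 3.4419
Node 0 (S = 95): V_0 = e^(−0.01)·[0.1334·25.1781 + 0.8666·3.4419] = 6.2794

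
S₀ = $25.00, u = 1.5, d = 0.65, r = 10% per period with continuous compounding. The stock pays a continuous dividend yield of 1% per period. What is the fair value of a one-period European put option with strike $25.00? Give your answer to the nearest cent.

$3.78

Per-period risk-free factor R = e^0.1 = 1.1052; dividend-adjusted growth = e^(0.1−0.01) = 1.0942.
Risk-neutral probability p = (1.0942 − 0.65)/(1.5 − 0.65) = 0.4442/0.8500 = 0.5226
Terminal stock prices: S_u = 37.5, S_d = 16.25
Terminal payoffs (K − S): max(-12.5, 0) = 0, max(8.75, 0) = 8.75
Node 0 (S = 25): V_0 = e^(−0.1)·[0.5226·0.0000 + 0.4774·8.7500] = 3.7801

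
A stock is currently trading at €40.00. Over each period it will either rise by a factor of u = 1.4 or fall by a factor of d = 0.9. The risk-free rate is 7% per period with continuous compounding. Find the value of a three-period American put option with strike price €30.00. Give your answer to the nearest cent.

Risk-neutral probability p = (e^0.07 − 0.9)/(1.4 − 0.9) = 0.1725/0.5000 = 0.3450
Terminal stock prices: S_uuu = 109.8, S_uud = 70.56, S_udd = 45.36, S_ddd = 29.16
Terminal payoffs (K − S): max(-79.76, 0) = 0, max(-40.56, 0) = 0, max(-15.36, 0) = 0, max(0.84, 0) = 0.84
Node uu (S = 78.4): continuation = e^(−0.07)·[0.3450·0.0000 + 0.6550·0.0000] = 0.0000; exercise value = 0.0000 ≤ continuation, so V_uu = 0.0000
Node ud (S = 50.4): continuation = e^(−0.07)·[0.3450·0.0000 + 0.6550·0.0000] = 0.0000; exercise value = 0.0000 ≤ continuation, so V_ud = 0.0000
Node dd (S = 32.4): continuation = e^(−0.07)·[0.3450·0.0000 + 0.6550·0.8400] = 0.5130; exercise value = 0.0000 ≤ continuation, so V_dd = 0.5130
Node u (S = 56): continuation = e^(−0.07)·[0.3450·0.0000 + 0.6550·0.0000] = 0.0000; exercise value = 0.0000 ≤ continuation, so V_u = 0.0000
Node d (S = 36): continuation = e^(−0.07)·[0.3450·0.0000 + 0.6550·0.5130] = 0.3133; exercise value = 0.0000 ≤ continuation, so V_d = 0.3133
Node 0 (S = 40): continuation = e^(−0.07)·[0.3450·0.0000 + 0.6550·0.3133] = 0.1913; exercise value = 0.0000 ≤ continuation, so V_0 = 0.1913

€0.19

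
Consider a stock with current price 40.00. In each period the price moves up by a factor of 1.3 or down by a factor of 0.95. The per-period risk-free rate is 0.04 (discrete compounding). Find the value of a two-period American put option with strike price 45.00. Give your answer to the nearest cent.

Risk-neutral probability p = (1 + 0.04 − 0.95)/(1.3 − 0.95) = 0.0900/0.3500 = 0.2571
Terminal stock prices: S_uu = 67.6, S_ud = 49.4, S_dd = 36.1
Terminal payoffs (K − S): max(-22.6, 0) = 0, max(-4.4, 0) = 0, max(8.9, 0) = 8.9
Node u (S = 52): continuation = 1/1.04·[0.2571·0.0000 + 0.7429·0.0000] = 0.0000; exercise value = 0.0000 ≤ continuation, so V_u = 0.0000
Node d (S = 38): continuation = 1/1.04·[0.2571·0.0000 + 0.7429·8.9000] = 6.3571; exercise value = 7.0000 > continuation, so V_d = 7.0000 (exercise)
Node 0 (S = 40): continuation = 1/1.04·[0.2571·0.0000 + 0.7429·7.0000] = 5.0000; exercise value = 5.0000 ≤ continuation, so V_0 = 5.0000

5.00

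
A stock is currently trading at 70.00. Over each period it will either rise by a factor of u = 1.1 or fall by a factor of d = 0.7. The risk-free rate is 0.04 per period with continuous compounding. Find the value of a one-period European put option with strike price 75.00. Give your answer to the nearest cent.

Risk-neutral probability p = (e^0.04 − 0.7)/(1.1 − 0.7) = 0.3408/0.4000 = 0.8520
Terminal stock prices: S_u = 77, S_d = 49
Terminal payoffs (K − S): max(-2, 0) = 0, max(26, 0) = 26
Node 0 (S = 70): V_0 = e^(−0.04)·[0.8520·0.0000 + 0.1480·26.0000] = 3.6964

3.70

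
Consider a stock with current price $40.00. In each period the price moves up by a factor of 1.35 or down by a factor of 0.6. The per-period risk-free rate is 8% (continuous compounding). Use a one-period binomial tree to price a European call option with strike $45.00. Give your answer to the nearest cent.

Risk-neutral probability p = (e^0.08 − 0.6)/(1.35 − 0.6) = 0.4833/0.7500 = 0.6444
Terminal stock prices: S_u = 54, S_d = 24
Terminal payoffs (S − K): max(9, 0) = 9, max(-21, 0) = 0
Node 0 (S = 40): V_0 = e^(−0.08)·[0.6444·9.0000 + 0.3556·0.0000] = 5.3536

$5.35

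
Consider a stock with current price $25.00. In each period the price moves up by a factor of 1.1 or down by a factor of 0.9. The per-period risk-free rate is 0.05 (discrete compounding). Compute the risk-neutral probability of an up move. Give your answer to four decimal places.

Risk-neutral probability p = (1 + 0.05 − 0.9)/(1.1 − 0.9) = 0.1500/0.2000 = 0.7500

p = 0.7500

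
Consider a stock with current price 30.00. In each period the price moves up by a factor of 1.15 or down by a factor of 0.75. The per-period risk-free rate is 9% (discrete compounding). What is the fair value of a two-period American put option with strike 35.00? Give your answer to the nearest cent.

5.00

Risk-neutral probability p = (1 + 0.09 − 0.75)/(1.15 − 0.75) = 0.3400/0.4000 = 0.8500
Terminal stock prices: S_uu = 39.67, S_ud = 25.88, S_dd = 16.88
Terminal payoffs (K − S): max(-4.675, 0) = 0, max(9.125, 0) = 9.125, max(18.12, 0) = 18.12
Node u (S = 34.5): continuation = 1/1.09·[0.8500·0.0000 + 0.1500·9.1250] = 1.2557; exercise value = 0.5000 ≤ continuation, so V_u = 1.2557
Node d (S = 22.5): continuation = 1/1.09·[0.8500·9.1250 + 0.1500·18.1250] = 9.6101; exercise value = 12.5000 > continuation, so V_d = 12.5000 (exercise)
Node 0 (S = 30): continuation = 1/1.09·[0.8500·1.2557 + 0.1500·12.5000] = 2.6994; exercise value = 5.0000 > continuation, so V_0 = 5.0000 (exercise)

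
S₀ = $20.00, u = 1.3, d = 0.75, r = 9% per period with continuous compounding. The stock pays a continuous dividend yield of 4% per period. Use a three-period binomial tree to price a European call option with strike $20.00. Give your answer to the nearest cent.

Per-period risk-free factor R = e^0.09 = 1.0942; dividend-adjusted growth = e^(0.09−0.04) = 1.0513.
Risk-neutral probability p = (1.0513 − 0.75)/(1.3 − 0.75) = 0.3013/0.5500 = 0.5478
Terminal stock prices: S_uuu = 43.94, S_uud = 25.35, S_udd = 14.62, S_ddd = 8.438
Terminal payoffs (S − K): max(23.94, 0) = 23.94, max(5.35, 0) = 5.35, max(-5.375, 0) = 0, max(-11.56, 0) = 0
Node uu (S = 33.8): V_uu = e^(−0.09)·[0.5478·23.9400 + 0.4522·5.3500] = 14.1961
Node ud (S = 19.5): V_ud = e^(−0.09)·[0.5478·5.3500 + 0.4522·0.0000] = 2.6783
Node dd (S = 11.25): V_dd = e^(−0.09)·[0.5478·0.0000 + 0.4522·0.0000] = 0.0000
Node u (S = 26): V_u = e^(−0.09)·[0.5478·14.1961 + 0.4522·2.6783] = 8.2138
Node d (S = 15): V_d = e^(−0.09)·[0.5478·2.6783 + 0.4522·0.0000] = 1.3408
Node 0 (S = 20): V_0 = e^(−0.09)·[0.5478·8.2138 + 0.4522·1.3408] = 4.6662

$4.67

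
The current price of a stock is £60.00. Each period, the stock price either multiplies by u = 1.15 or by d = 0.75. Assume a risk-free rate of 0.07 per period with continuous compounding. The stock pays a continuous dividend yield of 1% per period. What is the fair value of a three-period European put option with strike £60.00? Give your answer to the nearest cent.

Per-period risk-free factor R = e^0.07 = 1.0725; dividend-adjusted growth = e^(0.07−0.01) = 1.0618.
Risk-neutral probability p = (1.0618 − 0.75)/(1.15 − 0.75) = 0.3118/0.4000 = 0.7796
Terminal stock prices: S_uuu = 91.25, S_uud = 59.51, S_udd = 38.81, S_ddd = 25.31
Terminal payoffs (K − S): max(-31.25, 0) = 0, max(0.4875, 0) = 0.4875, max(21.19, 0) = 21.19, max(34.69, 0) = 34.69
Node uu (S = 79.35): V_uu = e^(−0.07)·[0.7796·0.0000 + 0.2204·0.4875] = 0.1002
Node ud (S = 51.75): V_ud = e^(−0.07)·[0.7796·0.4875 + 0.2204·21.1875] = 4.7086
Node dd (S = 33.75): V_dd = e^(−0.07)·[0.7796·21.1875 + 0.2204·34.6875] = 22.5294
Node u (S = 69): V_u = e^(−0.07)·[0.7796·0.1002 + 0.2204·4.7086] = 1.0405
Node d (S = 45): V_d = e^(−0.07)·[0.7796·4.7086 + 0.2204·22.5294] = 8.0526
Node 0 (S = 60): V_0 = e^(−0.07)·[0.7796·1.0405 + 0.2204·8.0526] = 2.4112

£2.41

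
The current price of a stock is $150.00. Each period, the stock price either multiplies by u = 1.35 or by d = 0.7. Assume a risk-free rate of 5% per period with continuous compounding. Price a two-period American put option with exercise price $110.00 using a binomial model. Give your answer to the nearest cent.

Risk-neutral probability p = (e^0.05 − 0.7)/(1.35 − 0.7) = 0.3513/0.6500 = 0.5404
Terminal stock prices: S_uu = 273.4, S_ud = 141.8, S_dd = 73.5
Terminal payoffs (K − S): max(-163.4, 0) = 0, max(-31.75, 0) = 0, max(36.5, 0) = 36.5
Node u (S = 202.5): continuation = e^(−0.05)·[0.5404·0.0000 + 0.4596·0.0000] = 0.0000; exercise value = 0.0000 ≤ continuation, so V_u = 0.0000
Node d (S = 105): continuation = e^(−0.05)·[0.5404·0.0000 + 0.4596·36.5000] = 15.9567; exercise value = 5.0000 ≤ continuation, so V_d = 15.9567
Node 0 (S = 150): continuation = e^(−0.05)·[0.5404·0.0000 + 0.4596·15.9567] = 6.9758; exercise value = 0.0000 ≤ continuation, so V_0 = 6.9758

$6.98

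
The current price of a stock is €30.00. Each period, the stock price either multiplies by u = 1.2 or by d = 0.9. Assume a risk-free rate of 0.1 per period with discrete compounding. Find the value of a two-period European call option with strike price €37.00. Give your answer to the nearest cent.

€2.28

Risk-neutral probability p = (1 + 0.1 − 0.9)/(1.2 − 0.9) = 0.2000/0.3000 = 0.6667
Terminal stock prices: S_uu = 43.2, S_ud = 32.4, S_dd = 24.3
Terminal payoffs (S − K): max(6.2, 0) = 6.2, max(-4.6, 0) = 0, max(-12.7, 0) = 0
Node u (S = 36): V_u = 1/1.1·[0.6667·6.2000 + 0.3333·0.0000] = 3.7576
Node d (S = 27): V_d = 1/1.1·[0.6667·0.0000 + 0.3333·0.0000] = 0.0000
Node 0 (S = 30): V_0 = 1/1.1·[0.6667·3.7576 + 0.3333·0.0000] = 2.2773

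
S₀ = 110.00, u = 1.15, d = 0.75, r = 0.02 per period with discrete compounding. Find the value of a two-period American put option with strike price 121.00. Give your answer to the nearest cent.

Risk-neutral probability p = (1 + 0.02 − 0.75)/(1.15 − 0.75) = 0.2700/0.4000 = 0.6750
Terminal stock prices: S_uu = 145.5, S_ud = 94.87, S_dd = 61.88
Terminal payoffs (K − S): max(-24.47, 0) = 0, max(26.13, 0) = 26.13, max(59.12, 0) = 59.12
Node u (S = 126.5): continuation = 1/1.02·[0.6750·0.0000 + 0.3250·26.1250] = 8.3241; exercise value = 0.0000 ≤ continuation, so V_u = 8.3241
Node d (S = 82.5): continuation = 1/1.02·[0.6750·26.1250 + 0.3250·59.1250] = 36.1275; exercise value = 38.5000 > continuation, so V_d = 38.5000 (exercise)
Node 0 (S = 110): continuation = 1/1.02·[0.6750·8.3241 + 0.3250·38.5000] = 17.7758; exercise value = 11.0000 ≤ continuation, so V_0 = 17.7758

17.78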